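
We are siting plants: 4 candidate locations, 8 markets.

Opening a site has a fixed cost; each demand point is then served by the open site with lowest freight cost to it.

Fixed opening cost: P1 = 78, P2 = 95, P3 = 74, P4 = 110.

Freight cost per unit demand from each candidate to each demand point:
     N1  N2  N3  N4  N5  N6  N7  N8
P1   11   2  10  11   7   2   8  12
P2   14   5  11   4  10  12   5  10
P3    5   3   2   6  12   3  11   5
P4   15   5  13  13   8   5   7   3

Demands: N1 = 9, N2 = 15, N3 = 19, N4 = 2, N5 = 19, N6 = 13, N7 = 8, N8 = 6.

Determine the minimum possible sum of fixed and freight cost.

530

Open {P1, P3}: assign each demand point to its cheapest open site.
  N1→P3 9×5=45, N2→P1 15×2=30, N3→P3 19×2=38, N4→P3 2×6=12, N5→P1 19×7=133, N6→P1 13×2=26, N7→P1 8×8=64, N8→P3 6×5=30
  freight cost 378, fixed 152 → total 530.
Compare {P3, P4}: freight cost 405 + fixed 184 = 589.
Compare {P1, P2, P3}: freight cost 350 + fixed 247 = 597.
Compare {P3}: freight cost 525 + fixed 74 = 599.
All other subsets cost ≥ 589. Minimum total cost: 530.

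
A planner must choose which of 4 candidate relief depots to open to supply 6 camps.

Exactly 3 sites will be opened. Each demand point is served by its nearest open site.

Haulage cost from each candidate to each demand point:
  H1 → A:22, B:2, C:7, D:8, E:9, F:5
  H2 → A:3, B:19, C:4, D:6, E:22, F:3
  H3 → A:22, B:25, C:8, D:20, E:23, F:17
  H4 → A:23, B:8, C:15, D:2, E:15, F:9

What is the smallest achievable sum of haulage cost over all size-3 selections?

23

Open {H1, H2, H4}.
  A→H2 3, B→H1 2, C→H2 4, D→H4 2, E→H1 9, F→H2 3  ⇒ total 23.
Compare {H1, H2, H3}: total 27.
Compare {H2, H3, H4}: total 35.
No size-3 selection does better; minimum is 23.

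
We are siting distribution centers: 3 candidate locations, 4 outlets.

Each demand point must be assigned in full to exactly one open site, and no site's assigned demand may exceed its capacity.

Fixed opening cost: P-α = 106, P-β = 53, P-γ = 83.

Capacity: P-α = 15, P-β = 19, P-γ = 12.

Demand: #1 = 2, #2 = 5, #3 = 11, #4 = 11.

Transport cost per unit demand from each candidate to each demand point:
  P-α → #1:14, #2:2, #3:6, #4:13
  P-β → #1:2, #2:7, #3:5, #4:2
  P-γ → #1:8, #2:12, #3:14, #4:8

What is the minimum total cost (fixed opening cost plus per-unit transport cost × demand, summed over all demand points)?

Open {P-α, P-β}; cheapest assignment that respects the capacities:
  P-α (cap 15, load 11): #3 — cost 11×6 = 66
  P-β (cap 19, load 18): #1, #2, #4 — cost 2×2 + 5×7 + 11×2 = 61
  Shipping 127, fixed 159 → total 286.
  Any other capacity-feasible assignment to {P-α, P-β} ships for at least 127.
Compare {P-β, P-γ}: its best feasible assignment gives total 318.
Compare {P-α, P-β, P-γ}: its best feasible assignment gives total 369.
Every other set of open sites that can feasibly serve all demand totals ≥ 318 even under its best assignment. Minimum: 286.

286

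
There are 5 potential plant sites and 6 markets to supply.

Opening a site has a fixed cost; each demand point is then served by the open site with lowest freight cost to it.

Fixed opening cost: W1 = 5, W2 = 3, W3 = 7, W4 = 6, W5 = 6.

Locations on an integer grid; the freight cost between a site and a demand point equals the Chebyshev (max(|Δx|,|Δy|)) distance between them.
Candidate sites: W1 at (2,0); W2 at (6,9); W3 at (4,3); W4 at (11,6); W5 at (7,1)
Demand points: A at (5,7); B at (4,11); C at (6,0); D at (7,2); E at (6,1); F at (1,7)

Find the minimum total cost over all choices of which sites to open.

Open {W2, W5}: assign each demand point to its cheapest open site.
  A→W2 2, B→W2 2, C→W5 1, D→W5 1, E→W5 1, F→W2 5
  freight cost 12, fixed 9 → total 21.
Compare {W2, W3}: freight cost 16 + fixed 10 = 26.
Compare {W1, W2, W5}: freight cost 12 + fixed 14 = 26.
Compare {W2, W3, W5}: freight cost 11 + fixed 16 = 27.
All other subsets cost ≥ 26. Minimum total cost: 21.

21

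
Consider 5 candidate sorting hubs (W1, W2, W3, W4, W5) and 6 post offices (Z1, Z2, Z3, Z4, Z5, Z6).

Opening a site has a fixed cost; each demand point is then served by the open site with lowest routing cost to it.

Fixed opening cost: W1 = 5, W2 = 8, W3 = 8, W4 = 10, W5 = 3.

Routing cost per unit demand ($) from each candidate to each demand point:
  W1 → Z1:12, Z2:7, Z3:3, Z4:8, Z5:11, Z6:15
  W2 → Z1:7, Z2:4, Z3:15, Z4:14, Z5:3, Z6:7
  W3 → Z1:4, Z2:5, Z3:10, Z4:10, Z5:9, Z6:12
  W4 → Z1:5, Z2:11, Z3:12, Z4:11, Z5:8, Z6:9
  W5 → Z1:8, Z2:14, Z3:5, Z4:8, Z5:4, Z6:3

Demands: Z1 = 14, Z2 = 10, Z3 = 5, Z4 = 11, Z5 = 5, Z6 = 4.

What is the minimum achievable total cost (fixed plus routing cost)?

250

Open {W1, W2, W3, W5}: assign each demand point to its cheapest open site.
  Z1→W3 14×4=56, Z2→W2 10×4=40, Z3→W1 5×3=15, Z4→W1 11×8=88, Z5→W2 5×3=15, Z6→W5 4×3=12
  routing cost 226, fixed 24 → total 250.
Compare {W2, W3, W5}: routing cost 236 + fixed 19 = 255.
Compare {W1, W3, W5}: routing cost 241 + fixed 16 = 257.
Compare {W1, W2, W3, W4, W5}: routing cost 226 + fixed 34 = 260.
All other subsets cost ≥ 255. Minimum total cost: 250.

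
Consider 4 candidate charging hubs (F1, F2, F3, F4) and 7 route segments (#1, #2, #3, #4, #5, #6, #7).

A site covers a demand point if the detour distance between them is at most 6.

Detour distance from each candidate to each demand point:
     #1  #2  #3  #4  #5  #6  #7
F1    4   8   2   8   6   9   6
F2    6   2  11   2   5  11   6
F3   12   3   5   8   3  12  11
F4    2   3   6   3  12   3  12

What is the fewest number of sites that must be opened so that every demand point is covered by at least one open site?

2

Coverage sets (demand points within 6 of each site):
  F1: {#1, #3, #5, #7}
  F2: {#1, #2, #4, #5, #7}
  F3: {#2, #3, #5}
  F4: {#1, #2, #3, #4, #6}
No single site covers all 7 demand points.
But {F1, F4} covers everything, so the minimum is 2.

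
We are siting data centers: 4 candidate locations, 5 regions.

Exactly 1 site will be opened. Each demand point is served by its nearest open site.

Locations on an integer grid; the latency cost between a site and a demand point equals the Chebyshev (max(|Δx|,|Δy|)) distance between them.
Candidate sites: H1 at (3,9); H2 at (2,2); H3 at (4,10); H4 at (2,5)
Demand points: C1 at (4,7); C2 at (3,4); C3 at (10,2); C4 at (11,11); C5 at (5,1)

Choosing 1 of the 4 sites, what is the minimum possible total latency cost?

24

Open {H4}.
  C1→H4 2, C2→H4 1, C3→H4 8, C4→H4 9, C5→H4 4  ⇒ total 24.
Compare {H2}: total 27.
Compare {H1}: total 30.
No size-1 selection does better; minimum is 24.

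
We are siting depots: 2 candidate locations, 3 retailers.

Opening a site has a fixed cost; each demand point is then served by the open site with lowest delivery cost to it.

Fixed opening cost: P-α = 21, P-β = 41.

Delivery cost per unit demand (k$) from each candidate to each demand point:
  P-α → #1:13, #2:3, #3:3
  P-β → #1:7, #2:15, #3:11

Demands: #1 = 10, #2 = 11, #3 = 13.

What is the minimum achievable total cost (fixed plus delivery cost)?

204

Open {P-α, P-β}: assign each demand point to its cheapest open site.
  #1→P-β 10×7=70, #2→P-α 11×3=33, #3→P-α 13×3=39
  delivery cost 142, fixed 62 → total 204.
Compare {P-α}: delivery cost 202 + fixed 21 = 223.
Compare {P-β}: delivery cost 378 + fixed 41 = 419.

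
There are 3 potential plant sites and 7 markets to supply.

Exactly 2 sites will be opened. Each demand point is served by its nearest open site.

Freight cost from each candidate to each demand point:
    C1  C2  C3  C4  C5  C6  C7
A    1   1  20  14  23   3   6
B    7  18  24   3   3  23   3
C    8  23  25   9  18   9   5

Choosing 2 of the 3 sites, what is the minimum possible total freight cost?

34

Open {A, B}.
  C1→A 1, C2→A 1, C3→A 20, C4→B 3, C5→B 3, C6→A 3, C7→B 3  ⇒ total 34.
Compare {A, C}: total 57.
Compare {B, C}: total 67.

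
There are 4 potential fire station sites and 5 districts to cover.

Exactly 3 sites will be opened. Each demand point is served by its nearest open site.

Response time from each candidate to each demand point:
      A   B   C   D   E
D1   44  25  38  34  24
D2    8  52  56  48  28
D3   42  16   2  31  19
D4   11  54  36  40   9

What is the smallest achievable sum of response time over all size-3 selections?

Open {D2, D3, D4}.
  A→D2 8, B→D3 16, C→D3 2, D→D3 31, E→D4 9  ⇒ total 66.
Compare {D1, D3, D4}: total 69.
Compare {D1, D2, D3}: total 76.
No size-3 selection does better; minimum is 66.

66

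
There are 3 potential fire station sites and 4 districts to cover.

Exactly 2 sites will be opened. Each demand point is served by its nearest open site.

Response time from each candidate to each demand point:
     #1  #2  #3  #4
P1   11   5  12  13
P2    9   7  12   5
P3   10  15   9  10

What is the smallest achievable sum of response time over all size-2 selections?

Open {P2, P3}.
  #1→P2 9, #2→P2 7, #3→P3 9, #4→P2 5  ⇒ total 30.
Compare {P1, P2}: total 31.
Compare {P1, P3}: total 34.

30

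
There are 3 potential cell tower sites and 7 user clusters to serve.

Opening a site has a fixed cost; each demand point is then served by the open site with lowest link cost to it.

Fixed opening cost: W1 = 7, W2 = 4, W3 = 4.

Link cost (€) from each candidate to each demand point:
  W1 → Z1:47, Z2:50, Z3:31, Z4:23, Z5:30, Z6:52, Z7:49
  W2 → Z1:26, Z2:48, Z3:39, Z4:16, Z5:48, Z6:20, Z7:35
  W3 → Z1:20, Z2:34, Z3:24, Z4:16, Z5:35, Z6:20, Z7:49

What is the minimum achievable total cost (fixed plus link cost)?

Open {W2, W3}: assign each demand point to its cheapest open site.
  Z1→W3 20, Z2→W3 34, Z3→W3 24, Z4→W2 16, Z5→W3 35, Z6→W2 20, Z7→W2 35
  link cost 184, fixed 8 → total 192.
Compare {W1, W2, W3}: link cost 179 + fixed 15 = 194.
Compare {W3}: link cost 198 + fixed 4 = 202.
Compare {W1, W3}: link cost 193 + fixed 11 = 204.
All other subsets cost ≥ 194. Minimum total cost: 192.

192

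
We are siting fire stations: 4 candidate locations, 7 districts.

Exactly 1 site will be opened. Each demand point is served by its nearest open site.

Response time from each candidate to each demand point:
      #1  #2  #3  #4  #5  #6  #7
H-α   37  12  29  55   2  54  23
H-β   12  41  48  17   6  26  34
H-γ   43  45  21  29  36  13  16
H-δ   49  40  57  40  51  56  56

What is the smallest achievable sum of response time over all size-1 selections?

184

Open {H-β}.
  #1→H-β 12, #2→H-β 41, #3→H-β 48, #4→H-β 17, #5→H-β 6, #6→H-β 26, #7→H-β 34  ⇒ total 184.
Compare {H-γ}: total 203.
Compare {H-α}: total 212.
No size-1 selection does better; minimum is 184.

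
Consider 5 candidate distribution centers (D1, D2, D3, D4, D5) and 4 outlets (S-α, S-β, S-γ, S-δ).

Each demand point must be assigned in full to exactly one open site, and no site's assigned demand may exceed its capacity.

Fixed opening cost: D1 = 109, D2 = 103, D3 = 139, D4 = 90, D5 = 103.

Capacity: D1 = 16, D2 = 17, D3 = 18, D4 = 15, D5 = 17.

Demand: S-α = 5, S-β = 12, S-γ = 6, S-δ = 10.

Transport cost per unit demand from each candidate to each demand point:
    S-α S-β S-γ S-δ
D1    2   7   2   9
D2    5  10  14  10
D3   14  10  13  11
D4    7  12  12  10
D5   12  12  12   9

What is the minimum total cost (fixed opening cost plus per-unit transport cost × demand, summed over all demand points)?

Open {D1, D2}; cheapest assignment that respects the capacities:
  D1 (cap 16, load 16): S-γ, S-δ — cost 6×2 + 10×9 = 102
  D2 (cap 17, load 17): S-α, S-β — cost 5×5 + 12×10 = 145
  Shipping 247, fixed 212 → total 459.
  Any other capacity-feasible assignment to {D1, D2} ships for at least 247.
Compare {D2, D5}: its best feasible assignment gives total 513.
Compare {D1, D5}: its best feasible assignment gives total 518.
Every other set of open sites that can feasibly serve all demand totals ≥ 513 even under its best assignment. Minimum: 459.

459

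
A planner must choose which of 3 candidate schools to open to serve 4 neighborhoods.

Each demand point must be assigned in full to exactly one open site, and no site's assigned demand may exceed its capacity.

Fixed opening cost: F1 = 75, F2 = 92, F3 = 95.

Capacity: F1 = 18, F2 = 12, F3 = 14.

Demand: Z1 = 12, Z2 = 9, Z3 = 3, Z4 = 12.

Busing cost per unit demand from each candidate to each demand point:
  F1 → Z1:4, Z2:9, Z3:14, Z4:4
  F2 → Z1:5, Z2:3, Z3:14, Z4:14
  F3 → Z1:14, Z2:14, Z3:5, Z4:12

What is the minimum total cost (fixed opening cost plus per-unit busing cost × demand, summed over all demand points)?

511

Open {F1, F2, F3}; cheapest assignment that respects the capacities:
  F1 (cap 18, load 12): Z4 — cost 12×4 = 48
  F2 (cap 12, load 12): Z1 — cost 12×5 = 60
  F3 (cap 14, load 12): Z2, Z3 — cost 9×14 + 3×5 = 141
  Shipping 249, fixed 262 → total 511.
  Any other capacity-feasible assignment to {F1, F2, F3} ships for at least 249.
Total demand is 36 and no other set of sites has combined capacity ≥ 36, so {F1, F2, F3} is the only feasible choice of open sites. Minimum: 511.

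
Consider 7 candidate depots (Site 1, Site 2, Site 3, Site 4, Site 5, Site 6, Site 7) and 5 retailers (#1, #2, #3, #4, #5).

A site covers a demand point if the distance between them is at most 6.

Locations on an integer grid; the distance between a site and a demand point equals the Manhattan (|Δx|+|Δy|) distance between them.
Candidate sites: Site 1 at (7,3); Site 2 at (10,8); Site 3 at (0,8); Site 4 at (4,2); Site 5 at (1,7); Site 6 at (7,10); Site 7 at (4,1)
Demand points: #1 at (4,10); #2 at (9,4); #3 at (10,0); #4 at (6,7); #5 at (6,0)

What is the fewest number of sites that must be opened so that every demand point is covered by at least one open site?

Coverage sets (demand points within 6 of each site):
  Site 1: {#2, #3, #4, #5}
  Site 2: {#2, #4}
  Site 3: {#1}
  Site 4: {#5}
  Site 5: {#1, #4}
  Site 6: {#1, #4}
  Site 7: {#5}
No single site covers all 5 demand points.
But {Site 1, Site 3} covers everything, so the minimum is 2.

2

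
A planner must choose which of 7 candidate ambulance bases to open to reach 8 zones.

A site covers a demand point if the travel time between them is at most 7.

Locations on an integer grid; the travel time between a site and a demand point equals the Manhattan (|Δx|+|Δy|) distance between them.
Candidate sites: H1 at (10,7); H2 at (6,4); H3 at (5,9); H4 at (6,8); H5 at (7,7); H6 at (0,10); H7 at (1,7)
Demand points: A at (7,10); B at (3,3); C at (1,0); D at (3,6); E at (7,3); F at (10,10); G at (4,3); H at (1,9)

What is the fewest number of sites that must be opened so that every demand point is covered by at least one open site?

2

Coverage sets (demand points within 7 of each site):
  H1: {A, E, F}
  H2: {A, B, D, E, G}
  H3: {A, D, F, G, H}
  H4: {A, D, E, F, G, H}
  H5: {A, D, E, F, G}
  H6: {A, D, H}
  H7: {B, C, D, G, H}
No single site covers all 8 demand points.
But {H1, H7} covers everything, so the minimum is 2.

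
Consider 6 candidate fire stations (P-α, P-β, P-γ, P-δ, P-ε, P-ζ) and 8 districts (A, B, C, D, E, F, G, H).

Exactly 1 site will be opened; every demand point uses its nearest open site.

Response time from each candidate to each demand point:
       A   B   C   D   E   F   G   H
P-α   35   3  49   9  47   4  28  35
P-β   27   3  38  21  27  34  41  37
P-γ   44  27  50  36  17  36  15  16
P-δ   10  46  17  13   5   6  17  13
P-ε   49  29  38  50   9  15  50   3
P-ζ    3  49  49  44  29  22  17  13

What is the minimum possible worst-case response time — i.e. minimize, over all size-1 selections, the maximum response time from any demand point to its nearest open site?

Open {P-β}.
  Farthest demand point is G at response time 41 (to P-β); all others are ≤ 41.
With {P-δ} the worst case is 46.
With {P-α} the worst case is 49.
No size-1 selection achieves below 41.

41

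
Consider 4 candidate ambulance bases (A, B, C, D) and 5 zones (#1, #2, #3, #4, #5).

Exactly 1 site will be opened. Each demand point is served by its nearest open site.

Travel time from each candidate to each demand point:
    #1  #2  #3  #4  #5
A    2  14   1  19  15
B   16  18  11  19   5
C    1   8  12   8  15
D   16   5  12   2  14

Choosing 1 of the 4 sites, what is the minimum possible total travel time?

44

Open {C}.
  #1→C 1, #2→C 8, #3→C 12, #4→C 8, #5→C 15  ⇒ total 44.
Compare {D}: total 49.
Compare {A}: total 51.
No size-1 selection does better; minimum is 44.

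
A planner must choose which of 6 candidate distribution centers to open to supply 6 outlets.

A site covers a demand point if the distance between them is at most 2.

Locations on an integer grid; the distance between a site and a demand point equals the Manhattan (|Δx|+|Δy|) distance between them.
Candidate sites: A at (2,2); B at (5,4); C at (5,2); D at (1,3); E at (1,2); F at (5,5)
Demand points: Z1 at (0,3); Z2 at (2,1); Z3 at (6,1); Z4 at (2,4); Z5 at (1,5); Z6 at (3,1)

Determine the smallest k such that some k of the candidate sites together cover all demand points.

3

Coverage sets (demand points within 2 of each site):
  A: {Z2, Z4, Z6}
  B: {}
  C: {Z3}
  D: {Z1, Z4, Z5}
  E: {Z1, Z2}
  F: {}
No 2 sites suffice: every size-2 union leaves at least one demand point uncovered.
But {A, C, D} covers everything, so the minimum is 3.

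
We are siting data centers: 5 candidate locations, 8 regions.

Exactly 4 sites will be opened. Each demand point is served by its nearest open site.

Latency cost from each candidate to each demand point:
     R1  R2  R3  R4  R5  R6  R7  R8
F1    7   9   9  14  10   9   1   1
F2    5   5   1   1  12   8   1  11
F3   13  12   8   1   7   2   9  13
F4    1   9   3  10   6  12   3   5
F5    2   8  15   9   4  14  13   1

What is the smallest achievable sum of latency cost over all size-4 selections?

Open {F2, F3, F4, F5}.
  R1→F4 1, R2→F2 5, R3→F2 1, R4→F2 1, R5→F5 4, R6→F3 2, R7→F2 1, R8→F5 1  ⇒ total 16.
Compare {F1, F2, F3, F5}: total 17.
Compare {F1, F2, F3, F4}: total 18.
No size-4 selection does better; minimum is 16.

16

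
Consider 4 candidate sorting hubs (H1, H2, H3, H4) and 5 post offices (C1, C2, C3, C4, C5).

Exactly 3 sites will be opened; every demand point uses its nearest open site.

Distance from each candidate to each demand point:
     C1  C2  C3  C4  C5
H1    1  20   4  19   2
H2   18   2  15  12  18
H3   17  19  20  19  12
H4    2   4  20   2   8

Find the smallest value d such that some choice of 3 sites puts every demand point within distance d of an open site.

Open {H1, H2, H4}.
  Farthest demand point is C3 at distance 4 (to H1); all others are ≤ 4.
With {H1, H3, H4} the worst case is 4.
With {H1, H2, H3} the worst case is 12.
No size-3 selection achieves below 4.

4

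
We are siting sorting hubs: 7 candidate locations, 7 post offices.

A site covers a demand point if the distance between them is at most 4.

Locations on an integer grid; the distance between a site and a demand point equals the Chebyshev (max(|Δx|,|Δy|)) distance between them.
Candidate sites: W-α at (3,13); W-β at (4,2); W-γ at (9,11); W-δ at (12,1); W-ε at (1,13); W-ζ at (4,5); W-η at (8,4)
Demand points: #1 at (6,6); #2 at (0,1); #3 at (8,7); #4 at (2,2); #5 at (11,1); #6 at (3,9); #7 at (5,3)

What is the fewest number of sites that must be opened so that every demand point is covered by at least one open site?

2

Coverage sets (demand points within 4 of each site):
  W-α: {#6}
  W-β: {#1, #2, #4, #7}
  W-γ: {#3}
  W-δ: {#5}
  W-ε: {#6}
  W-ζ: {#1, #2, #3, #4, #6, #7}
  W-η: {#1, #3, #5, #7}
No single site covers all 7 demand points.
But {W-δ, W-ζ} covers everything, so the minimum is 2.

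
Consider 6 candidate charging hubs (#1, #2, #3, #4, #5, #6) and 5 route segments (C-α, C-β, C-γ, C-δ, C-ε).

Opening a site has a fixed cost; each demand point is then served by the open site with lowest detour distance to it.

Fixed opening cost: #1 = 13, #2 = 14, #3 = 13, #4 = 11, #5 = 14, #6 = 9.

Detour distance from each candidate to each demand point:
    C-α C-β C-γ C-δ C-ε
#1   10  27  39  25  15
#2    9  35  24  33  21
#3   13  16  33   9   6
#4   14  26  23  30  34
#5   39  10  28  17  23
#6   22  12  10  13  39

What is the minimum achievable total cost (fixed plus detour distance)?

72

Open {#3, #6}: assign each demand point to its cheapest open site.
  C-α→#3 13, C-β→#6 12, C-γ→#6 10, C-δ→#3 9, C-ε→#3 6
  detour distance 50, fixed 22 → total 72.
Compare {#1, #6}: detour distance 60 + fixed 22 = 82.
Compare {#1, #3, #6}: detour distance 47 + fixed 35 = 82.
Compare {#2, #3, #6}: detour distance 46 + fixed 36 = 82.
All other subsets cost ≥ 82. Minimum total cost: 72.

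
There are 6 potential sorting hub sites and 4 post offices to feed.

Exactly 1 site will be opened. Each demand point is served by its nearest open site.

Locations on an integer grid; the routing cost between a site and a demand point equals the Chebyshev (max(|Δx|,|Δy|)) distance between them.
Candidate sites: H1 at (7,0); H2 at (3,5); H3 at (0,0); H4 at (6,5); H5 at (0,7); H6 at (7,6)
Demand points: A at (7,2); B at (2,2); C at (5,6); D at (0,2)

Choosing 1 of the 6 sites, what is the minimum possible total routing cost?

12

Open {H2}.
  A→H2 4, B→H2 3, C→H2 2, D→H2 3  ⇒ total 12.
Compare {H4}: total 14.
Compare {H3}: total 17.
No size-1 selection does better; minimum is 12.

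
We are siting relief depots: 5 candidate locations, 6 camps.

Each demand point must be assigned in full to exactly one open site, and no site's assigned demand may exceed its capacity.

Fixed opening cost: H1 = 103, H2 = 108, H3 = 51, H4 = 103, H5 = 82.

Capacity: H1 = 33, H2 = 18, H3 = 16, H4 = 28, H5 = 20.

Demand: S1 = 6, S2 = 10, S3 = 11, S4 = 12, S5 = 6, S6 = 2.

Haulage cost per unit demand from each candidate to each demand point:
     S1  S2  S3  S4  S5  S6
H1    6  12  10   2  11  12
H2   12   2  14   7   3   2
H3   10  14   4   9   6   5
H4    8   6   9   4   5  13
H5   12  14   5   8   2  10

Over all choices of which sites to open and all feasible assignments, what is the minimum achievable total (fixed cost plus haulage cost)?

408

Open {H1, H2, H3}; cheapest assignment that respects the capacities:
  H1 (cap 33, load 18): S1, S4 — cost 6×6 + 12×2 = 60
  H2 (cap 18, load 18): S2, S5, S6 — cost 10×2 + 6×3 + 2×2 = 42
  H3 (cap 16, load 11): S3 — cost 11×4 = 44
  Shipping 146, fixed 262 → total 408.
  Any other capacity-feasible assignment to {H1, H2, H3} ships for at least 146.
Compare {H1, H2}: its best feasible assignment gives total 423.
Compare {H4, H5}: its best feasible assignment gives total 428.
Every other set of open sites that can feasibly serve all demand totals ≥ 423 even under its best assignment. Minimum: 408.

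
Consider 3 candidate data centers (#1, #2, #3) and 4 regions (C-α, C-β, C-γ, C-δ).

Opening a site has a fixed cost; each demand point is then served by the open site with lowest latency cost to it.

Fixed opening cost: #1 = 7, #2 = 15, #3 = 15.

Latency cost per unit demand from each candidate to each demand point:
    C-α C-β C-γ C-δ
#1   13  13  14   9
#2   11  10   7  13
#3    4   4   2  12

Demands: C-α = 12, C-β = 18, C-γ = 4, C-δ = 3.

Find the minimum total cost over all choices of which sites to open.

177

Open {#1, #3}: assign each demand point to its cheapest open site.
  C-α→#3 12×4=48, C-β→#3 18×4=72, C-γ→#3 4×2=8, C-δ→#1 3×9=27
  latency cost 155, fixed 22 → total 177.
Compare {#3}: latency cost 164 + fixed 15 = 179.
Compare {#1, #2, #3}: latency cost 155 + fixed 37 = 192.
Compare {#2, #3}: latency cost 164 + fixed 30 = 194.
All other subsets cost ≥ 179. Minimum total cost: 177.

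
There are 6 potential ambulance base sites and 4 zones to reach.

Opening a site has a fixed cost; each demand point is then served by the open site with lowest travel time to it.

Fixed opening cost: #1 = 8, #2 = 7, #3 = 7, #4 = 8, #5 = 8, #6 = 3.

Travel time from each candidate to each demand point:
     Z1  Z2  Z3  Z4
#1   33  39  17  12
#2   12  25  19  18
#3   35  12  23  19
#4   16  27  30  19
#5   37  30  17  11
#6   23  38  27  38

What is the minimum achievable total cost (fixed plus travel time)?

Open {#2, #3, #5}: assign each demand point to its cheapest open site.
  Z1→#2 12, Z2→#3 12, Z3→#5 17, Z4→#5 11
  travel time 52, fixed 22 → total 74.
Compare {#2, #3}: travel time 61 + fixed 14 = 75.
Compare {#1, #2, #3}: travel time 53 + fixed 22 = 75.
Compare {#2, #3, #5, #6}: travel time 52 + fixed 25 = 77.
All other subsets cost ≥ 75. Minimum total cost: 74.

74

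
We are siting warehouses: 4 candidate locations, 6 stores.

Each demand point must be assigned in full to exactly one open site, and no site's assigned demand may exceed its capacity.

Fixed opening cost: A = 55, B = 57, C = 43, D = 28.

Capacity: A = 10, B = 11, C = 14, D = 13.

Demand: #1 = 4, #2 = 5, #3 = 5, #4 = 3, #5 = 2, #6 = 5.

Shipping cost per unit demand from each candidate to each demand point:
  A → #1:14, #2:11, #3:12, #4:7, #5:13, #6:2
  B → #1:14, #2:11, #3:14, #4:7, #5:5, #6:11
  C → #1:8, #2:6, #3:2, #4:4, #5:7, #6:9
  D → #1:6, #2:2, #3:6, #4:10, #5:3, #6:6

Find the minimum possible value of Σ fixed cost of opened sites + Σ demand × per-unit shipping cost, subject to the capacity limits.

171

Open {C, D}; cheapest assignment that respects the capacities:
  C (cap 14, load 12): #1, #3, #4 — cost 4×8 + 5×2 + 3×4 = 54
  D (cap 13, load 12): #2, #5, #6 — cost 5×2 + 2×3 + 5×6 = 46
  Shipping 100, fixed 71 → total 171.
  Any other capacity-feasible assignment to {C, D} ships for at least 100.
Compare {A, C, D}: its best feasible assignment gives total 198.
Compare {A, C}: its best feasible assignment gives total 227.
Every other set of open sites that can feasibly serve all demand totals ≥ 198 even under its best assignment. Minimum: 171.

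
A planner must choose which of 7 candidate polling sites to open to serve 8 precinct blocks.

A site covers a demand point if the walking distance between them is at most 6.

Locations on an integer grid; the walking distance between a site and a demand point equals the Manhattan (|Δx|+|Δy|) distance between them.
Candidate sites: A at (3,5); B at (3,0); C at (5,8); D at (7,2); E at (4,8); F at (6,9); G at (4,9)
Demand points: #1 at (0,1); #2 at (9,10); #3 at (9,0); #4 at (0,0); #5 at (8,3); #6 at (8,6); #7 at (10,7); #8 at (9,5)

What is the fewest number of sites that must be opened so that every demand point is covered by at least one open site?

Coverage sets (demand points within 6 of each site):
  A: {#6, #8}
  B: {#1, #3, #4}
  C: {#2, #6, #7}
  D: {#3, #5, #6, #8}
  E: {#6}
  F: {#2, #6, #7}
  G: {#2}
No 2 sites suffice: every size-2 union leaves at least one demand point uncovered.
But {B, C, D} covers everything, so the minimum is 3.

3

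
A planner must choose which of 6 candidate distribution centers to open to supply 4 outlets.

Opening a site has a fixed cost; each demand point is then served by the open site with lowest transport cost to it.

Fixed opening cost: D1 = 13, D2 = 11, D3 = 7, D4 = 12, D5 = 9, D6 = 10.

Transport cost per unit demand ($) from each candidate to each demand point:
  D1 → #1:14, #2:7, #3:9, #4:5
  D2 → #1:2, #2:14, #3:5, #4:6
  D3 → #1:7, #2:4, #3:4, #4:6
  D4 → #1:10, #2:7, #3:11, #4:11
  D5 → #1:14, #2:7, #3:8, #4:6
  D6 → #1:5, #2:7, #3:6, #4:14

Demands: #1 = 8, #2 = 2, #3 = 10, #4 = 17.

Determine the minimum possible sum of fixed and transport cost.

Open {D1, D2, D3}: assign each demand point to its cheapest open site.
  #1→D2 8×2=16, #2→D3 2×4=8, #3→D3 10×4=40, #4→D1 17×5=85
  transport cost 149, fixed 31 → total 180.
Compare {D2, D3}: transport cost 166 + fixed 18 = 184.
Compare {D1, D2}: transport cost 165 + fixed 24 = 189.
Compare {D1, D2, D3, D5}: transport cost 149 + fixed 40 = 189.
All other subsets cost ≥ 184. Minimum total cost: 180.

180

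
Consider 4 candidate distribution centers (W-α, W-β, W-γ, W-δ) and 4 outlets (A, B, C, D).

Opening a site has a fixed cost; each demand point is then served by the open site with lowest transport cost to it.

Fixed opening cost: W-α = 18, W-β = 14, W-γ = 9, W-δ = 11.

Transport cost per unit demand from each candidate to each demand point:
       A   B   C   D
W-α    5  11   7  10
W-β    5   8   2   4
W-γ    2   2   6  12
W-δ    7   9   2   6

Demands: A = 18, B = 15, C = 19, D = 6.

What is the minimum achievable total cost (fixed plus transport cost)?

Open {W-β, W-γ}: assign each demand point to its cheapest open site.
  A→W-γ 18×2=36, B→W-γ 15×2=30, C→W-β 19×2=38, D→W-β 6×4=24
  transport cost 128, fixed 23 → total 151.
Compare {W-γ, W-δ}: transport cost 140 + fixed 20 = 160.
Compare {W-β, W-γ, W-δ}: transport cost 128 + fixed 34 = 162.
Compare {W-α, W-β, W-γ}: transport cost 128 + fixed 41 = 169.
All other subsets cost ≥ 160. Minimum total cost: 151.

151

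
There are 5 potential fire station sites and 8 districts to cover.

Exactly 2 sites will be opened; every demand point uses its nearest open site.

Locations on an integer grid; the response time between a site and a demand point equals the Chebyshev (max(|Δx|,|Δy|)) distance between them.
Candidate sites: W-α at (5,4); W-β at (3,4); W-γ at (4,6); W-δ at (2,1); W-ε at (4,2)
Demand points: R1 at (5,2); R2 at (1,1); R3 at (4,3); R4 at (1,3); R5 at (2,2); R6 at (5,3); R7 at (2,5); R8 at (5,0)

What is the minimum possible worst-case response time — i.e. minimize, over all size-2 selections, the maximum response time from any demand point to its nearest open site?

3

Open {W-α, W-δ}.
  Farthest demand point is R7 at response time 3 (to W-α); all others are ≤ 3.
With {W-α, W-ε} the worst case is 3.
With {W-β, W-δ} the worst case is 3.
No size-2 selection achieves below 3.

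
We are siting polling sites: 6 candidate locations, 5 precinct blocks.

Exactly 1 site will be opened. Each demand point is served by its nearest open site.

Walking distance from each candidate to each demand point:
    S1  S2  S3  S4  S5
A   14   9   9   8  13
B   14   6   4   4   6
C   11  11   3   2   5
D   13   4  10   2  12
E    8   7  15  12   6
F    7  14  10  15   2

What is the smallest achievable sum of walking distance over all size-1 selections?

Open {C}.
  S1→C 11, S2→C 11, S3→C 3, S4→C 2, S5→C 5  ⇒ total 32.
Compare {B}: total 34.
Compare {D}: total 41.
No size-1 selection does better; minimum is 32.

32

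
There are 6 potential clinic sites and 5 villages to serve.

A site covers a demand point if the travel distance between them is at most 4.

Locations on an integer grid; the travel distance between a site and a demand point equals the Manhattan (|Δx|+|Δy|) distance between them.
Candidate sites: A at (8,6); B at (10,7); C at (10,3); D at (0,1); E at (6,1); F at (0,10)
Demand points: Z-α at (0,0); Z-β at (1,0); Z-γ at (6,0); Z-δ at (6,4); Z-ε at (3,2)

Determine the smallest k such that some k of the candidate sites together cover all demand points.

2

Coverage sets (demand points within 4 of each site):
  A: {Z-δ}
  B: {}
  C: {}
  D: {Z-α, Z-β, Z-ε}
  E: {Z-γ, Z-δ, Z-ε}
  F: {}
No single site covers all 5 demand points.
But {D, E} covers everything, so the minimum is 2.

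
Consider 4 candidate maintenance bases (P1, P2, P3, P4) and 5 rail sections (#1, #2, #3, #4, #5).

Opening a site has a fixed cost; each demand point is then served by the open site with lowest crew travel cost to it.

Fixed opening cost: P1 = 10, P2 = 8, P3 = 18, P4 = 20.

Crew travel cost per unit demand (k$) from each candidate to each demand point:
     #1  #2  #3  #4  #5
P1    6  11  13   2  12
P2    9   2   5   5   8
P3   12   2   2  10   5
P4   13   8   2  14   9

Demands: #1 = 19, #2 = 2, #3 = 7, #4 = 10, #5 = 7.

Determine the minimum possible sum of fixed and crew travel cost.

215

Open {P1, P3}: assign each demand point to its cheapest open site.
  #1→P1 19×6=114, #2→P3 2×2=4, #3→P3 7×2=14, #4→P1 10×2=20, #5→P3 7×5=35
  crew travel cost 187, fixed 28 → total 215.
Compare {P1, P2, P3}: crew travel cost 187 + fixed 36 = 223.
Compare {P1, P3, P4}: crew travel cost 187 + fixed 48 = 235.
Compare {P1, P2, P3, P4}: crew travel cost 187 + fixed 56 = 243.
All other subsets cost ≥ 223. Minimum total cost: 215.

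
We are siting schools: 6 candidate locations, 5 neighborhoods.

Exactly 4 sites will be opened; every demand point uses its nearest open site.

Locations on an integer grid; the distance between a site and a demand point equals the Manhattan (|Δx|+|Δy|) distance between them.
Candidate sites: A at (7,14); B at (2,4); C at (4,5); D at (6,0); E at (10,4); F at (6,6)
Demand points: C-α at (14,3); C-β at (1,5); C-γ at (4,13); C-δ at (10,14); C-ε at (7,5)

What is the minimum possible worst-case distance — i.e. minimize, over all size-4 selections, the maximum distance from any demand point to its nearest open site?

Open {A, B, C, E}.
  Farthest demand point is C-α at distance 5 (to E); all others are ≤ 5.
With {A, B, D, E} the worst case is 5.
With {A, B, E, F} the worst case is 5.
No size-4 selection achieves below 5.

5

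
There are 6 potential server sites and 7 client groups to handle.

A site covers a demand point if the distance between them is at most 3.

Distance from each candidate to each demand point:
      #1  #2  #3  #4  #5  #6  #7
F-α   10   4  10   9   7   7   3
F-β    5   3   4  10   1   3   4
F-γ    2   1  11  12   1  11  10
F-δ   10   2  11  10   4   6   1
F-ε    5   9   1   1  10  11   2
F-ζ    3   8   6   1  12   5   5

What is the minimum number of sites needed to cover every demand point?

Coverage sets (demand points within 3 of each site):
  F-α: {#7}
  F-β: {#2, #5, #6}
  F-γ: {#1, #2, #5}
  F-δ: {#2, #7}
  F-ε: {#3, #4, #7}
  F-ζ: {#1, #4}
No 2 sites suffice: every size-2 union leaves at least one demand point uncovered.
But {F-β, F-γ, F-ε} covers everything, so the minimum is 3.

3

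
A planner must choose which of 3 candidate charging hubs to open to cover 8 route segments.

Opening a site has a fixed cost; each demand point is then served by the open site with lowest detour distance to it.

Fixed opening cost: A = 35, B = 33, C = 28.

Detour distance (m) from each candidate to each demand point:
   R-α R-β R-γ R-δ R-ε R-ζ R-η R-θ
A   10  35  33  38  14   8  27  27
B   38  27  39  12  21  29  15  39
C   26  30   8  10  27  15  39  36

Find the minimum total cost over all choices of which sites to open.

Open {A, C}: assign each demand point to its cheapest open site.
  R-α→A 10, R-β→C 30, R-γ→C 8, R-δ→C 10, R-ε→A 14, R-ζ→A 8, R-η→A 27, R-θ→A 27
  detour distance 134, fixed 63 → total 197.
Compare {A, B}: detour distance 146 + fixed 68 = 214.
Compare {A, B, C}: detour distance 119 + fixed 96 = 215.
Compare {C}: detour distance 191 + fixed 28 = 219.
All other subsets cost ≥ 214. Minimum total cost: 197.

197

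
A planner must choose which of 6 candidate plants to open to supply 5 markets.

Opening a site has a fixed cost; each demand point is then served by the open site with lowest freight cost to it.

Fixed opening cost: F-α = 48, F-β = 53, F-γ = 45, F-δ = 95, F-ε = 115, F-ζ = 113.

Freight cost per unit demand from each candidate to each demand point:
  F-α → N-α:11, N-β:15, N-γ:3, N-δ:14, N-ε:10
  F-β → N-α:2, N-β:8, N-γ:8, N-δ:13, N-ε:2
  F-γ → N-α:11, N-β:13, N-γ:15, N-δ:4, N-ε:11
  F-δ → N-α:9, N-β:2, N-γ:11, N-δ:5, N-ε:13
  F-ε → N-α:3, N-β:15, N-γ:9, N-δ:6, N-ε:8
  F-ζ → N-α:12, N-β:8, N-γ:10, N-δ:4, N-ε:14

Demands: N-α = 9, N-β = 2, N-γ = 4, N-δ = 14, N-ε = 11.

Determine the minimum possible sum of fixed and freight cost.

Open {F-β, F-γ}: assign each demand point to its cheapest open site.
  N-α→F-β 9×2=18, N-β→F-β 2×8=16, N-γ→F-β 4×8=32, N-δ→F-γ 14×4=56, N-ε→F-β 11×2=22
  freight cost 144, fixed 98 → total 242.
Compare {F-α, F-β, F-γ}: freight cost 124 + fixed 146 = 270.
Compare {F-β, F-δ}: freight cost 146 + fixed 148 = 294.
Compare {F-β, F-ζ}: freight cost 144 + fixed 166 = 310.
All other subsets cost ≥ 270. Minimum total cost: 242.

242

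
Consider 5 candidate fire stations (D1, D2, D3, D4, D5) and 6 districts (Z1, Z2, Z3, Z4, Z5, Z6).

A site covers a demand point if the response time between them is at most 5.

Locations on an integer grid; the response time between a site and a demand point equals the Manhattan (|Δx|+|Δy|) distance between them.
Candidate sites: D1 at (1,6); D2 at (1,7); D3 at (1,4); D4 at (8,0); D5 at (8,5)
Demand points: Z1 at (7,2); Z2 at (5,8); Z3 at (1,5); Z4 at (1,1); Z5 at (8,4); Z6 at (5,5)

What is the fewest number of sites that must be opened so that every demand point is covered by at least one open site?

Coverage sets (demand points within 5 of each site):
  D1: {Z3, Z4, Z6}
  D2: {Z2, Z3}
  D3: {Z3, Z4, Z6}
  D4: {Z1, Z5}
  D5: {Z1, Z5, Z6}
No 2 sites suffice: every size-2 union leaves at least one demand point uncovered.
But {D1, D2, D4} covers everything, so the minimum is 3.

3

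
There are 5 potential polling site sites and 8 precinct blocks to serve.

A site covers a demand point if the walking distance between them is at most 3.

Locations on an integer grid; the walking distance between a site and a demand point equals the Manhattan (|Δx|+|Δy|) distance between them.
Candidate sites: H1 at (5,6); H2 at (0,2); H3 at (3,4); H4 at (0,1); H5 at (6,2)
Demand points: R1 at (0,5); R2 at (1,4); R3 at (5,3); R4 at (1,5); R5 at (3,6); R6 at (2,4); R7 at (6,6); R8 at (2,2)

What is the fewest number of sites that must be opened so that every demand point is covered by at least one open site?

Coverage sets (demand points within 3 of each site):
  H1: {R3, R5, R7}
  H2: {R1, R2, R8}
  H3: {R2, R3, R4, R5, R6, R8}
  H4: {R8}
  H5: {R3}
No 2 sites suffice: every size-2 union leaves at least one demand point uncovered.
But {H1, H2, H3} covers everything, so the minimum is 3.

3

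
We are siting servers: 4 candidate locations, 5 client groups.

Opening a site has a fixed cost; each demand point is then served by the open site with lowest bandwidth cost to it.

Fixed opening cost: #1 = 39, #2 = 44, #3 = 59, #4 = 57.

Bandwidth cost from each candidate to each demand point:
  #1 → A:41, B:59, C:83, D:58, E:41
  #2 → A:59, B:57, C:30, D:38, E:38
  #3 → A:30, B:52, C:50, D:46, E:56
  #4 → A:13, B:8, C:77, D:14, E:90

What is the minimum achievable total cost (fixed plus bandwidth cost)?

204

Open {#2, #4}: assign each demand point to its cheapest open site.
  A→#4 13, B→#4 8, C→#2 30, D→#4 14, E→#2 38
  bandwidth cost 103, fixed 101 → total 204.
Compare {#1, #2, #4}: bandwidth cost 103 + fixed 140 = 243.
Compare {#1, #4}: bandwidth cost 153 + fixed 96 = 249.
Compare {#3, #4}: bandwidth cost 141 + fixed 116 = 257.
All other subsets cost ≥ 243. Minimum total cost: 204.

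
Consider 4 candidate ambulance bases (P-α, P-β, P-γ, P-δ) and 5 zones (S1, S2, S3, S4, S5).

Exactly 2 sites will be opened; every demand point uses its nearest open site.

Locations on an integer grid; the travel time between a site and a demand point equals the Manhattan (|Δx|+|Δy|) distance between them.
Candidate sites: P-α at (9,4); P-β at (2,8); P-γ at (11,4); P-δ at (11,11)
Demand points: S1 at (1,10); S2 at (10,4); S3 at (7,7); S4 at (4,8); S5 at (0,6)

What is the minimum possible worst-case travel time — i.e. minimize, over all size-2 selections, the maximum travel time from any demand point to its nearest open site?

5

Open {P-α, P-β}.
  Farthest demand point is S3 at travel time 5 (to P-α); all others are ≤ 5.
With {P-β, P-γ} the worst case is 6.
With {P-β, P-δ} the worst case is 8.
No size-2 selection achieves below 5.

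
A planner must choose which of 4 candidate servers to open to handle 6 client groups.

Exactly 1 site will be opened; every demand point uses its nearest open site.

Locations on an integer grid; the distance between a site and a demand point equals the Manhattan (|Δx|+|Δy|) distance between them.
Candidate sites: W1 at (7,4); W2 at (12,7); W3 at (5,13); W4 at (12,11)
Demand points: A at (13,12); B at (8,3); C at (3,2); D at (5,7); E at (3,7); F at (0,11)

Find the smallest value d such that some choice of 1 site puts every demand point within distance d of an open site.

Open {W3}.
  Farthest demand point is B at distance 13 (to W3); all others are ≤ 13.
With {W1} the worst case is 14.
With {W2} the worst case is 16.
No size-1 selection achieves below 13.

13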